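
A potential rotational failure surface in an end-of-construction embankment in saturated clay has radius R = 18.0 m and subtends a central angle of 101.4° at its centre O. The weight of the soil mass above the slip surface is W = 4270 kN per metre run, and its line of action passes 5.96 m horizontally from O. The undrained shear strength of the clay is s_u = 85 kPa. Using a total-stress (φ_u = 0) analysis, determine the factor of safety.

FS = 1.92

Taking moments about the centre O, the resisting moment is provided by the undrained shear strength acting along the arc:
Arc length L_a = R·θ = 18.0·(101.4°·π/180) = 18.0·1.7698 = 31.86 m
M_R = s_u·L_a·R = 85·31.86·18.0 = 48739.3 kN·m/m
M_D = W·d = 4270·5.96 = 25449.2 kN·m/m
FS = M_R / M_D = 48739.3 / 25449.2 = 1.915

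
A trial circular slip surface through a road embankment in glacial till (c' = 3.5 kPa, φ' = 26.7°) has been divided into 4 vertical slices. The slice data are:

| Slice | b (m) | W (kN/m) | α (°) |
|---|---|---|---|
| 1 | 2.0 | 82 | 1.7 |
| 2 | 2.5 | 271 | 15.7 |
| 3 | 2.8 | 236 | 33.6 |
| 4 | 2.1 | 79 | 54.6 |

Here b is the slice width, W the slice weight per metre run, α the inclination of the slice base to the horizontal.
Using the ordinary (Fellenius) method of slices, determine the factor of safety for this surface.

Ordinary method of slices: FS = Σ[c'·Δl_i + (W_i cosα_i)·tanφ'] / Σ W_i sinα_i, with Δl_i = b_i / cosα_i.
Slice 1: Δl = 2.0/cos1.7° = 2.001 m; N'_1 = 82·cos1.7° = 82.0; c'Δl = 7.00; W sinα = 2.4
Slice 2: Δl = 2.5/cos15.7° = 2.597 m; N'_2 = 271·cos15.7° = 260.9; c'Δl = 9.09; W sinα = 73.3
Slice 3: Δl = 2.8/cos33.6° = 3.362 m; N'_3 = 236·cos33.6° = 196.6; c'Δl = 11.77; W sinα = 130.6
Slice 4: Δl = 2.1/cos54.6° = 3.625 m; N'_4 = 79·cos54.6° = 45.8; c'Δl = 12.69; W sinα = 64.4
Σc'Δl = 40.5 kN/m; ΣN' = 585.2 kN/m; ΣW sinα = 270.8 kN/m
Resisting = 40.5 + 585.2·tan26.7° = 40.5 + 294.3 = 334.9 kN/m
FS = 334.9 / 270.8 = 1.237

FS = 1.24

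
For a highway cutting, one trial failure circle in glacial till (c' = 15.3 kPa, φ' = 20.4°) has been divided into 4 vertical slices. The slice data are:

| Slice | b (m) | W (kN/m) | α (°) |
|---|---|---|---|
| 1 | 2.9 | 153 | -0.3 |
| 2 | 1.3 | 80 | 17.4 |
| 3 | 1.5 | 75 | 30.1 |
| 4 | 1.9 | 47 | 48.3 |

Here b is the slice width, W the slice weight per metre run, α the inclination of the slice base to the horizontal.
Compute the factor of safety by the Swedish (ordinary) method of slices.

FS = 2.68

Ordinary method of slices: FS = Σ[c'·Δl_i + (W_i cosα_i)·tanφ'] / Σ W_i sinα_i, with Δl_i = b_i / cosα_i.
Slice 1: Δl = 2.9/cos(-0.3°) = 2.900 m; N'_1 = 153·cos(-0.3°) = 153.0; c'Δl = 44.37; W sinα = -0.8
Slice 2: Δl = 1.3/cos17.4° = 1.362 m; N'_2 = 80·cos17.4° = 76.3; c'Δl = 20.84; W sinα = 23.9
Slice 3: Δl = 1.5/cos30.1° = 1.734 m; N'_3 = 75·cos30.1° = 64.9; c'Δl = 26.53; W sinα = 37.6
Slice 4: Δl = 1.9/cos48.3° = 2.856 m; N'_4 = 47·cos48.3° = 31.3; c'Δl = 43.70; W sinα = 35.1
Σc'Δl = 135.4 kN/m; ΣN' = 325.5 kN/m; ΣW sinα = 95.8 kN/m
Resisting = 135.4 + 325.5·tan20.4° = 135.4 + 121.0 = 256.5 kN/m
FS = 256.5 / 95.8 = 2.677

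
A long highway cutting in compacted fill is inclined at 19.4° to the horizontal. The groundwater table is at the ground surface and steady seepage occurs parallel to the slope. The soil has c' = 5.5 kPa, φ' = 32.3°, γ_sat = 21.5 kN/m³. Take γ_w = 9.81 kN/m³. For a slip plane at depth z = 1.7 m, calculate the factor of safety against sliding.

FS = 1.46

With seepage parallel to the slope and the water table at the surface, the effective normal stress on the slip plane uses the buoyant unit weight γ' = γ_sat − γ_w while the driving shear stress uses γ_sat:
FS = [c' + γ' z cos²β tanφ'] / [γ_sat z sinβ cosβ]
γ' = 21.5 − 9.81 = 11.69 kN/m³
Numerator = 5.5 + 11.69·1.7·cos²19.4°·tan32.3° = 5.5 + 11.69·1.7·0.8897·0.6322 = 16.677 kPa
Denominator = 21.5·1.7·sin19.4°·cos19.4° = 21.5·1.7·0.3322·0.9432 = 11.451 kPa
FS = 16.677 / 11.451 = 1.456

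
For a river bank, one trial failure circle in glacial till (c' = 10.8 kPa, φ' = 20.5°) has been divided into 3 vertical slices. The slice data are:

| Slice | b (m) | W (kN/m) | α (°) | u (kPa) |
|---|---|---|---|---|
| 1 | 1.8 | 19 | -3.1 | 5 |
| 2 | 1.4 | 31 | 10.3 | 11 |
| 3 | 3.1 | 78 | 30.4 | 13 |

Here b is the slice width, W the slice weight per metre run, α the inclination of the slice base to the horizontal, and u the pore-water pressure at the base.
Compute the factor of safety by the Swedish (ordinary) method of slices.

Ordinary method of slices: FS = Σ[c'·Δl_i + (W_i cosα_i − u_i·Δl_i)·tanφ'] / Σ W_i sinα_i, with Δl_i = b_i / cosα_i.
Slice 1: Δl = 1.8/cos(-3.1°) = 1.803 m; N'_1 = 19·cos(-3.1°) − 5·1.803 = 10.0; c'Δl = 19.47; W sinα = -1.0
Slice 2: Δl = 1.4/cos10.3° = 1.423 m; N'_2 = 31·cos10.3° − 11·1.423 = 14.8; c'Δl = 15.37; W sinα = 5.5
Slice 3: Δl = 3.1/cos30.4° = 3.594 m; N'_3 = 78·cos30.4° − 13·3.594 = 20.6; c'Δl = 38.82; W sinα = 39.5
Σc'Δl = 73.7 kN/m; ΣN' = 45.4 kN/m; ΣW sinα = 44.0 kN/m
Resisting = 73.7 + 45.4·tan20.5° = 73.7 + 17.0 = 90.6 kN/m
FS = 90.6 / 44.0 = 2.060

FS = 2.06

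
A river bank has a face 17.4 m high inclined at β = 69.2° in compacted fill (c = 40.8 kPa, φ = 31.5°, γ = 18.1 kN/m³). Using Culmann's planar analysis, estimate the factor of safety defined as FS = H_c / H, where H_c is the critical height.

H_c = (4c/γ) · sinβ cosφ / [1 − cos(β − φ)]
    = (4·40.8/18.1) · sin69.2°·cos31.5° / [1 − cos37.7°]
    = 9.017 · 0.7971 / 0.2088 = 34.42 m
FS = H_c / H = 34.42 / 17.4 = 1.978

FS = 1.98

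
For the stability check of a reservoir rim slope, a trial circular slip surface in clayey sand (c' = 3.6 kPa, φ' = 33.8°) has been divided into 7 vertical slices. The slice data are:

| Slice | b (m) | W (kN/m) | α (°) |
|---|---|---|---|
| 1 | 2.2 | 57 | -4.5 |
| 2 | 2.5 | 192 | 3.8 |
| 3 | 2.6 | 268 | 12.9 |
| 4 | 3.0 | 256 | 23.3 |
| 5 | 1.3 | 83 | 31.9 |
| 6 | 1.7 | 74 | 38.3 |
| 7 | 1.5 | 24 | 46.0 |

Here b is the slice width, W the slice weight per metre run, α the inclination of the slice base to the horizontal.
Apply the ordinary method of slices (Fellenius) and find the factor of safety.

FS = 2.37

Ordinary method of slices: FS = Σ[c'·Δl_i + (W_i cosα_i)·tanφ'] / Σ W_i sinα_i, with Δl_i = b_i / cosα_i.
Slice 1: Δl = 2.2/cos(-4.5°) = 2.207 m; N'_1 = 57·cos(-4.5°) = 56.8; c'Δl = 7.94; W sinα = -4.5
Slice 2: Δl = 2.5/cos3.8° = 2.506 m; N'_2 = 192·cos3.8° = 191.6; c'Δl = 9.02; W sinα = 12.7
Slice 3: Δl = 2.6/cos12.9° = 2.667 m; N'_3 = 268·cos12.9° = 261.2; c'Δl = 9.60; W sinα = 59.8
Slice 4: Δl = 3.0/cos23.3° = 3.266 m; N'_4 = 256·cos23.3° = 235.1; c'Δl = 11.76; W sinα = 101.3
Slice 5: Δl = 1.3/cos31.9° = 1.531 m; N'_5 = 83·cos31.9° = 70.5; c'Δl = 5.51; W sinα = 43.9
Slice 6: Δl = 1.7/cos38.3° = 2.166 m; N'_6 = 74·cos38.3° = 58.1; c'Δl = 7.80; W sinα = 45.9
Slice 7: Δl = 1.5/cos46.0° = 2.159 m; N'_7 = 24·cos46.0° = 16.7; c'Δl = 7.77; W sinα = 17.3
Σc'Δl = 59.4 kN/m; ΣN' = 890.0 kN/m; ΣW sinα = 276.3 kN/m
Resisting = 59.4 + 890.0·tan33.8° = 59.4 + 595.8 = 655.2 kN/m
FS = 655.2 / 276.3 = 2.371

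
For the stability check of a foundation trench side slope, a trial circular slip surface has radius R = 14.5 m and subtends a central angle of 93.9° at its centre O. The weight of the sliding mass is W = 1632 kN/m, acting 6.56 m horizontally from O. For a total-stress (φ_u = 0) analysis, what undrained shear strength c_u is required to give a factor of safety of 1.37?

FS = c_u·L_a·R / (W·d), so c_u = FS·W·d / (L_a·R).
Arc length L_a = R·θ = 14.5·(93.9°·π/180) = 14.5·1.6389 = 23.76 m
c_u = 1.37·1632·6.56 / (23.76·14.5) = 14667.1 / 344.57 = 42.57 kPa

c_u = 42.6 kPa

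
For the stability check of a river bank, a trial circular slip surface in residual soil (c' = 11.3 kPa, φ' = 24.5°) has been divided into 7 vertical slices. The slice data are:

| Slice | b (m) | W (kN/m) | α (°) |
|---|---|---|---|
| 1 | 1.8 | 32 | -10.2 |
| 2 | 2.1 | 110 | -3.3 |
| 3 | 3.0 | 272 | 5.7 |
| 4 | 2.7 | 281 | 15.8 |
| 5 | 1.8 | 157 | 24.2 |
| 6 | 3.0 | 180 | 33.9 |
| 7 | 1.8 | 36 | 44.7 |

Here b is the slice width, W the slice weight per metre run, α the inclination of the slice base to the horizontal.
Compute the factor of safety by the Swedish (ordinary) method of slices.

FS = 2.34

Ordinary method of slices: FS = Σ[c'·Δl_i + (W_i cosα_i)·tanφ'] / Σ W_i sinα_i, with Δl_i = b_i / cosα_i.
Slice 1: Δl = 1.8/cos(-10.2°) = 1.829 m; N'_1 = 32·cos(-10.2°) = 31.5; c'Δl = 20.67; W sinα = -5.7
Slice 2: Δl = 2.1/cos(-3.3°) = 2.103 m; N'_2 = 110·cos(-3.3°) = 109.8; c'Δl = 23.77; W sinα = -6.3
Slice 3: Δl = 3.0/cos5.7° = 3.015 m; N'_3 = 272·cos5.7° = 270.7; c'Δl = 34.07; W sinα = 27.0
Slice 4: Δl = 2.7/cos15.8° = 2.806 m; N'_4 = 281·cos15.8° = 270.4; c'Δl = 31.71; W sinα = 76.5
Slice 5: Δl = 1.8/cos24.2° = 1.973 m; N'_5 = 157·cos24.2° = 143.2; c'Δl = 22.30; W sinα = 64.4
Slice 6: Δl = 3.0/cos33.9° = 3.614 m; N'_6 = 180·cos33.9° = 149.4; c'Δl = 40.84; W sinα = 100.4
Slice 7: Δl = 1.8/cos44.7° = 2.532 m; N'_7 = 36·cos44.7° = 25.6; c'Δl = 28.62; W sinα = 25.3
Σc'Δl = 202.0 kN/m; ΣN' = 1000.5 kN/m; ΣW sinα = 281.6 kN/m
Resisting = 202.0 + 1000.5·tan24.5° = 202.0 + 456.0 = 657.9 kN/m
FS = 657.9 / 281.6 = 2.336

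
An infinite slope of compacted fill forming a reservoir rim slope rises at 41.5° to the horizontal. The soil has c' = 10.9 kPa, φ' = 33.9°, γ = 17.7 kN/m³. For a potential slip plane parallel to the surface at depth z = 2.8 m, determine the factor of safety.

For an infinite slope with a slip plane parallel to the surface (no pore pressure): FS = [c' + γz cos²β tanφ'] / [γz sinβ cosβ].
γz = 17.7·2.8 = 49.56 kN/m²
Numerator = 10.9 + 49.56·cos²41.5°·tan33.9° = 10.9 + 49.56·0.5609·0.6720 = 29.581 kPa
Denominator = 49.56·sin41.5°·cos41.5° = 49.56·0.6626·0.7490 = 24.595 kPa
FS = 29.581 / 24.595 = 1.203

FS = 1.20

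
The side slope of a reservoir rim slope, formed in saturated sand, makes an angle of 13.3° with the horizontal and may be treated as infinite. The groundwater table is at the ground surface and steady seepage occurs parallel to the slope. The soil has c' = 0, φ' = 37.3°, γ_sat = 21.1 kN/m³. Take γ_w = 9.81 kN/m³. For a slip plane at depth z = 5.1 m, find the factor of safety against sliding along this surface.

With seepage parallel to the slope and the water table at the surface, the effective normal stress on the slip plane uses the buoyant unit weight γ' = γ_sat − γ_w while the driving shear stress uses γ_sat:
FS = [c' + γ' z cos²β tanφ'] / [γ_sat z sinβ cosβ]
(For c' = 0 this reduces to FS = (γ'/γ_sat)·tanφ'/tanβ.)
γ' = 21.1 − 9.81 = 11.29 kN/m³
Numerator = 0.0 + 11.29·5.1·cos²13.3°·tan37.3° = 0.0 + 11.29·5.1·0.9471·0.7618 = 41.542 kPa
Denominator = 21.1·5.1·sin13.3°·cos13.3° = 21.1·5.1·0.2300·0.9732 = 24.092 kPa
FS = 41.542 / 24.092 = 1.724

FS = 1.72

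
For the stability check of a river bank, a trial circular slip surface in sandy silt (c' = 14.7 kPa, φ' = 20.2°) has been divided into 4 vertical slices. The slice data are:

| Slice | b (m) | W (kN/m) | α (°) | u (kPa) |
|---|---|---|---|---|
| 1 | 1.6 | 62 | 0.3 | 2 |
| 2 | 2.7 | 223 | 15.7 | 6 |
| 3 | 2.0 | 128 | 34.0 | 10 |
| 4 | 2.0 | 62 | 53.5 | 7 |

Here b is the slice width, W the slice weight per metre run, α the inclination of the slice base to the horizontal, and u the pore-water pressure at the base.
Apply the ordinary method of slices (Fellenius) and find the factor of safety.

FS = 1.53

Ordinary method of slices: FS = Σ[c'·Δl_i + (W_i cosα_i − u_i·Δl_i)·tanφ'] / Σ W_i sinα_i, with Δl_i = b_i / cosα_i.
Slice 1: Δl = 1.6/cos0.3° = 1.600 m; N'_1 = 62·cos0.3° − 2·1.600 = 58.8; c'Δl = 23.52; W sinα = 0.3
Slice 2: Δl = 2.7/cos15.7° = 2.805 m; N'_2 = 223·cos15.7° − 6·2.805 = 197.9; c'Δl = 41.23; W sinα = 60.3
Slice 3: Δl = 2.0/cos34.0° = 2.412 m; N'_3 = 128·cos34.0° − 10·2.412 = 82.0; c'Δl = 35.46; W sinα = 71.6
Slice 4: Δl = 2.0/cos53.5° = 3.362 m; N'_4 = 62·cos53.5° − 7·3.362 = 13.3; c'Δl = 49.43; W sinα = 49.8
Σc'Δl = 149.6 kN/m; ΣN' = 352.0 kN/m; ΣW sinα = 182.1 kN/m
Resisting = 149.6 + 352.0·tan20.2° = 149.6 + 129.5 = 279.1 kN/m
FS = 279.1 / 182.1 = 1.533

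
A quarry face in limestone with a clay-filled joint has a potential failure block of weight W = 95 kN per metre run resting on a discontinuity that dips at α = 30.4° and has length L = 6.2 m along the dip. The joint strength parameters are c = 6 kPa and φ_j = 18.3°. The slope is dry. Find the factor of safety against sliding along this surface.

FS = 1.34

Resolving the block weight along and normal to the plane and applying the Mohr–Coulomb strength on the joint:
N' = W cosα = 95·cos30.4° = 81.9 kN/m
Driving force T = W sinα = 95·sin30.4° = 48.1 kN/m
Resisting force R = c·L + N'·tanφ_j = 6·6.2 + 81.9·tan18.3° = 37.2 + 27.1 = 64.3 kN/m
FS = R / T = 64.3 / 48.1 = 1.338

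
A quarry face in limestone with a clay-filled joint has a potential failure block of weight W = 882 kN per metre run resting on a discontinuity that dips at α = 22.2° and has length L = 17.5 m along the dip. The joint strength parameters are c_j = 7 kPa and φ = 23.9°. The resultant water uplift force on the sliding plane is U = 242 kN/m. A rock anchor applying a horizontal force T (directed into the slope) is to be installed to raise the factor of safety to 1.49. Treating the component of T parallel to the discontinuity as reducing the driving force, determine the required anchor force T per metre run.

Resolving forces along and normal to the sliding plane, with the horizontal anchor force T adding T·sinα to the effective normal force and T·cosα acting up the plane against the driving force:
FS = [c_jL + (W cosα − U + T sinα) tanφ] / [W sinα − T cosα]
Without the anchor: N' = 574.6 kN/m, driving T_d = 333.3 kN/m, resisting R = 7·17.5 + 574.6·tan23.9° = 377.1 kN/m, FS = 1.13.
Setting FS = 1.49 and solving for T:
1.49·(333.3 − T cos22.2°) = 377.1 + T sin22.2°·tan23.9°
T·(sin22.2°·tan23.9° + 1.49·cos22.2°) = 1.49·333.3 − 377.1
T·(0.3778·0.4431 + 1.49·0.9259) = 496.6 − 377.1 = 119.4
T·1.5470 = 119.4
T = 77.2 kN/m

T = 77 kN/m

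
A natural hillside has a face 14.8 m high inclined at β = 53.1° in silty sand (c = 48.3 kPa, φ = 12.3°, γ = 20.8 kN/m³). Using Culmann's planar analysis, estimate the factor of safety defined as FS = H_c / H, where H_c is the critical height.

H_c = (4c/γ) · sinβ cosφ / [1 − cos(β − φ)]
    = (4·48.3/20.8) · sin53.1°·cos12.3° / [1 − cos40.8°]
    = 9.288 · 0.7813 / 0.2430 = 29.86 m
FS = H_c / H = 29.86 / 14.8 = 2.018

FS = 2.02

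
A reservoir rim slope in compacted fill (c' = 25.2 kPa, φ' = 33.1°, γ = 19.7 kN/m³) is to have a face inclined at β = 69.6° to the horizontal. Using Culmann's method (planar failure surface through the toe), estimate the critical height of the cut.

Culmann's analysis gives the critical failure plane at α_cr = (β + φ')/2 = (69.6 + 33.1)/2 = 51.3°, and the critical height
H_c = (4c'/γ) · sinβ cosφ' / [1 − cos(β − φ')]
    = (4·25.2/19.7) · sin69.6°·cos33.1° / [1 − cos(36.5°)]
    = 5.117 · 0.9373·0.8377 / [1 − 0.8039]
    = 5.117 · 0.7852 / 0.1961
    = 20.48 m

H_c = 20.48 m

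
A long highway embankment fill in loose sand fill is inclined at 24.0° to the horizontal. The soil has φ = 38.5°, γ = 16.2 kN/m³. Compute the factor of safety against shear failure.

For a dry cohesionless infinite slope the factor of safety is FS = tanφ / tanβ.
FS = tan38.5° / tan24.0° = 0.7954 / 0.4452 = 1.787

FS = 1.79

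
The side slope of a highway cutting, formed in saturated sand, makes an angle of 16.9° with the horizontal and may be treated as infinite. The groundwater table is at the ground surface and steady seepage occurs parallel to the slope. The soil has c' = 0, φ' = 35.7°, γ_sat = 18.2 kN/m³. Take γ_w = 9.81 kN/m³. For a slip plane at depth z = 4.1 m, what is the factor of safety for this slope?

FS = 1.09

With seepage parallel to the slope and the water table at the surface, the effective normal stress on the slip plane uses the buoyant unit weight γ' = γ_sat − γ_w while the driving shear stress uses γ_sat:
FS = [c' + γ' z cos²β tanφ'] / [γ_sat z sinβ cosβ]
(For c' = 0 this reduces to FS = (γ'/γ_sat)·tanφ'/tanβ.)
γ' = 18.2 − 9.81 = 8.39 kN/m³
Numerator = 0.0 + 8.39·4.1·cos²16.9°·tan35.7° = 0.0 + 8.39·4.1·0.9155·0.7186 = 22.629 kPa
Denominator = 18.2·4.1·sin16.9°·cos16.9° = 18.2·4.1·0.2907·0.9568 = 20.755 kPa
FS = 22.629 / 20.755 = 1.090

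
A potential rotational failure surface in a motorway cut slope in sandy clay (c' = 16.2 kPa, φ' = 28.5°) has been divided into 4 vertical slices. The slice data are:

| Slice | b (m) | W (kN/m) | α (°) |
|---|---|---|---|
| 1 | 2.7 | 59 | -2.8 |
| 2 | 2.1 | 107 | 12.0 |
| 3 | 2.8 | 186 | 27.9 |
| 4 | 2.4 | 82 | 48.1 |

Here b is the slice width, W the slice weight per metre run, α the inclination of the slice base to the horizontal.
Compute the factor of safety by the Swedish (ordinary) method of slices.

Ordinary method of slices: FS = Σ[c'·Δl_i + (W_i cosα_i)·tanφ'] / Σ W_i sinα_i, with Δl_i = b_i / cosα_i.
Slice 1: Δl = 2.7/cos(-2.8°) = 2.703 m; N'_1 = 59·cos(-2.8°) = 58.9; c'Δl = 43.79; W sinα = -2.9
Slice 2: Δl = 2.1/cos12.0° = 2.147 m; N'_2 = 107·cos12.0° = 104.7; c'Δl = 34.78; W sinα = 22.2
Slice 3: Δl = 2.8/cos27.9° = 3.168 m; N'_3 = 186·cos27.9° = 164.4; c'Δl = 51.33; W sinα = 87.0
Slice 4: Δl = 2.4/cos48.1° = 3.594 m; N'_4 = 82·cos48.1° = 54.8; c'Δl = 58.22; W sinα = 61.0
Σc'Δl = 188.1 kN/m; ΣN' = 382.7 kN/m; ΣW sinα = 167.4 kN/m
Resisting = 188.1 + 382.7·tan28.5° = 188.1 + 207.8 = 395.9 kN/m
FS = 395.9 / 167.4 = 2.365

FS = 2.36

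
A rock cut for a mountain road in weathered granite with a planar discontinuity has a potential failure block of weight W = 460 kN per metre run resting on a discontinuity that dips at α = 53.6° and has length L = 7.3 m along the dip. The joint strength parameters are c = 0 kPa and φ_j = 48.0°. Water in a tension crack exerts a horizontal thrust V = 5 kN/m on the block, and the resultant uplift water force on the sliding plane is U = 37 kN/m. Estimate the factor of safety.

FS = 0.69

Resolving the block weight along and normal to the plane and applying the Mohr–Coulomb strength on the joint:
N' = W cosα − U − V sinα = 460·cos53.6° − 37 − 5·sin53.6° = 231.9 kN/m
Driving force T = W sinα + V cosα = 460·sin53.6° + 5·cos53.6° = 373.2 kN/m
Resisting force R = c·L + N'·tanφ_j = 0·7.3 + 231.9·tan48.0° = 0.0 + 257.6 = 257.6 kN/m
FS = R / T = 257.6 / 373.2 = 0.690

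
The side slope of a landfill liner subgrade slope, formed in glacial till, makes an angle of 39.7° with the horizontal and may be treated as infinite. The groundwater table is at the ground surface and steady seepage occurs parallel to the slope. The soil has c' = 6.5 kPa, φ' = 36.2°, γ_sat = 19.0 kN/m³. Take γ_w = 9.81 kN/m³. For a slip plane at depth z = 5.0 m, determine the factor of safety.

FS = 0.57

With seepage parallel to the slope and the water table at the surface, the effective normal stress on the slip plane uses the buoyant unit weight γ' = γ_sat − γ_w while the driving shear stress uses γ_sat:
FS = [c' + γ' z cos²β tanφ'] / [γ_sat z sinβ cosβ]
γ' = 19.0 − 9.81 = 9.19 kN/m³
Numerator = 6.5 + 9.19·5.0·cos²39.7°·tan36.2° = 6.5 + 9.19·5.0·0.5920·0.7319 = 26.408 kPa
Denominator = 19.0·5.0·sin39.7°·cos39.7° = 19.0·5.0·0.6388·0.7694 = 46.689 kPa
FS = 26.408 / 46.689 = 0.566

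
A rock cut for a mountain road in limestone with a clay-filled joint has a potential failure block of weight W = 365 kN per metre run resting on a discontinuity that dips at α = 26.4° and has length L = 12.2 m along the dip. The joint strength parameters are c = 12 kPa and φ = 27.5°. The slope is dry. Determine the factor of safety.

Resolving the block weight along and normal to the plane and applying the Mohr–Coulomb strength on the joint:
N' = W cosα = 365·cos26.4° = 326.9 kN/m
Driving force T = W sinα = 365·sin26.4° = 162.3 kN/m
Resisting force R = c·L + N'·tanφ = 12·12.2 + 326.9·tan27.5° = 146.4 + 170.2 = 316.6 kN/m
FS = R / T = 316.6 / 162.3 = 1.951

FS = 1.95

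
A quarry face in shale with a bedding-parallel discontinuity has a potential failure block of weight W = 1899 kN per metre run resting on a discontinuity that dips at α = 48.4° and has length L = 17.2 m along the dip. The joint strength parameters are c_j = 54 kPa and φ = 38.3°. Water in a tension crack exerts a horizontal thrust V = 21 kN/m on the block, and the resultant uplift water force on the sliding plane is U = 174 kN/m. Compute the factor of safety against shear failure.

Resolving the block weight along and normal to the plane and applying the Mohr–Coulomb strength on the joint:
N' = W cosα − U − V sinα = 1899·cos48.4° − 174 − 21·sin48.4° = 1071.1 kN/m
Driving force T = W sinα + V cosα = 1899·sin48.4° + 21·cos48.4° = 1434.0 kN/m
Resisting force R = c_j·L + N'·tanφ = 54·17.2 + 1071.1·tan38.3° = 928.8 + 845.9 = 1774.7 kN/m
FS = R / T = 1774.7 / 1434.0 = 1.238

FS = 1.24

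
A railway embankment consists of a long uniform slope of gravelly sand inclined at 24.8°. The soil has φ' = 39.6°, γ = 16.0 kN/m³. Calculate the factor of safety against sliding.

FS = 1.79

For a dry cohesionless infinite slope the factor of safety is FS = tanφ' / tanβ.
FS = tan39.6° / tan24.8° = 0.8273 / 0.4621 = 1.790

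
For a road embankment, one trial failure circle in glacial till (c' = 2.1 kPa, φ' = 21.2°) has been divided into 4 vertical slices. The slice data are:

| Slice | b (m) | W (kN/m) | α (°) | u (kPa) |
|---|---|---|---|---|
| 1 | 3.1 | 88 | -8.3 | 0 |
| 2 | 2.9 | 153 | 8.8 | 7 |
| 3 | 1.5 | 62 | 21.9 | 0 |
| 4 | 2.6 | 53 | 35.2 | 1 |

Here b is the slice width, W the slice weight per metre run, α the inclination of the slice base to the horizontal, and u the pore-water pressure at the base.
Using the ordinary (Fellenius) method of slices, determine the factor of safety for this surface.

FS = 2.25

Ordinary method of slices: FS = Σ[c'·Δl_i + (W_i cosα_i − u_i·Δl_i)·tanφ'] / Σ W_i sinα_i, with Δl_i = b_i / cosα_i.
Slice 1: Δl = 3.1/cos(-8.3°) = 3.133 m; N'_1 = 88·cos(-8.3°) − 0·3.133 = 87.1; c'Δl = 6.58; W sinα = -12.7
Slice 2: Δl = 2.9/cos8.8° = 2.935 m; N'_2 = 153·cos8.8° − 7·2.935 = 130.7; c'Δl = 6.16; W sinα = 23.4
Slice 3: Δl = 1.5/cos21.9° = 1.617 m; N'_3 = 62·cos21.9° − 0·1.617 = 57.5; c'Δl = 3.39; W sinα = 23.1
Slice 4: Δl = 2.6/cos35.2° = 3.182 m; N'_4 = 53·cos35.2° − 1·3.182 = 40.1; c'Δl = 6.68; W sinα = 30.6
Σc'Δl = 22.8 kN/m; ΣN' = 315.4 kN/m; ΣW sinα = 64.4 kN/m
Resisting = 22.8 + 315.4·tan21.2° = 22.8 + 122.3 = 145.1 kN/m
FS = 145.1 / 64.4 = 2.255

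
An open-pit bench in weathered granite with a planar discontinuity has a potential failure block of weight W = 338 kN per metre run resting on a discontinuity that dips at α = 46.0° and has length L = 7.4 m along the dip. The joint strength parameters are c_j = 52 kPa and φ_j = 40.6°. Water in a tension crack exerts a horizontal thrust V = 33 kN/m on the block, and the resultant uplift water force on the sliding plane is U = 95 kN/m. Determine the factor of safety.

Resolving the block weight along and normal to the plane and applying the Mohr–Coulomb strength on the joint:
N' = W cosα − U − V sinα = 338·cos46.0° − 95 − 33·sin46.0° = 116.1 kN/m
Driving force T = W sinα + V cosα = 338·sin46.0° + 33·cos46.0° = 266.1 kN/m
Resisting force R = c_j·L + N'·tanφ_j = 52·7.4 + 116.1·tan40.6° = 384.8 + 99.5 = 484.3 kN/m
FS = R / T = 484.3 / 266.1 = 1.820

FS = 1.82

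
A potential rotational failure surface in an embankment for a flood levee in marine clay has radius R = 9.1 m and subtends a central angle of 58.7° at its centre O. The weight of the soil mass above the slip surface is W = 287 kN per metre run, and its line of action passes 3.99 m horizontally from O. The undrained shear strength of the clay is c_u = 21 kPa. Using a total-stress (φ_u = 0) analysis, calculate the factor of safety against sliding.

FS = 1.56

Taking moments about the centre O, the resisting moment is provided by the undrained shear strength acting along the arc:
Arc length L_a = R·θ = 9.1·(58.7°·π/180) = 9.1·1.0245 = 9.32 m
M_R = c_u·L_a·R = 21·9.32·9.1 = 1781.6 kN·m/m
M_D = W·d = 287·3.99 = 1145.1 kN·m/m
FS = M_R / M_D = 1781.6 / 1145.1 = 1.556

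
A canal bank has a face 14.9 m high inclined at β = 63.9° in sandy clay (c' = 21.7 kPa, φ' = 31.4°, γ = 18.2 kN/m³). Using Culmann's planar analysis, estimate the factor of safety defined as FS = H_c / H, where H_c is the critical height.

FS = 1.57

H_c = (4c'/γ) · sinβ cosφ' / [1 − cos(β − φ')]
    = (4·21.7/18.2) · sin63.9°·cos31.4° / [1 − cos32.5°]
    = 4.769 · 0.7665 / 0.1566 = 23.34 m
FS = H_c / H = 23.34 / 14.9 = 1.567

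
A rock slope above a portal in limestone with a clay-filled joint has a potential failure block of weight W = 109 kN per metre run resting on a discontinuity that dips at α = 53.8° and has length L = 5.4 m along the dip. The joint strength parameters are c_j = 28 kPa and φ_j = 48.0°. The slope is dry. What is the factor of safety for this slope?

FS = 2.53

Resolving the block weight along and normal to the plane and applying the Mohr–Coulomb strength on the joint:
N' = W cosα = 109·cos53.8° = 64.4 kN/m
Driving force T = W sinα = 109·sin53.8° = 88.0 kN/m
Resisting force R = c_j·L + N'·tanφ_j = 28·5.4 + 64.4·tan48.0° = 151.2 + 71.5 = 222.7 kN/m
FS = R / T = 222.7 / 88.0 = 2.532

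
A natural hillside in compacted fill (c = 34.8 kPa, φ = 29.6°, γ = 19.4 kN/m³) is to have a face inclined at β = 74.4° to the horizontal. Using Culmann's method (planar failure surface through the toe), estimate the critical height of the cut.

H_c = 20.69 m

Culmann's analysis gives the critical failure plane at α_cr = (β + φ)/2 = (74.4 + 29.6)/2 = 52.0°, and the critical height
H_c = (4c/γ) · sinβ cosφ / [1 − cos(β − φ)]
    = (4·34.8/19.4) · sin74.4°·cos29.6° / [1 − cos(44.8°)]
    = 7.175 · 0.9632·0.8695 / [1 − 0.7096]
    = 7.175 · 0.8375 / 0.2904
    = 20.69 m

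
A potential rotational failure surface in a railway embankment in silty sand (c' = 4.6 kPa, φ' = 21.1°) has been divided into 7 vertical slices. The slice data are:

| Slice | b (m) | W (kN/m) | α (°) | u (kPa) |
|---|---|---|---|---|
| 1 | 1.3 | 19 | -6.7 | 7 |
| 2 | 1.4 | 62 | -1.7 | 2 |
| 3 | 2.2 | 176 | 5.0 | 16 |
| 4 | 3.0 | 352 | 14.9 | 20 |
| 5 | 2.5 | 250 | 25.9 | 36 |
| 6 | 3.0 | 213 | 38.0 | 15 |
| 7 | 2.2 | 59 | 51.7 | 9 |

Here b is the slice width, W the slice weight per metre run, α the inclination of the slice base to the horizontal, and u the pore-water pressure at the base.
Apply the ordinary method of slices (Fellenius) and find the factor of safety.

Ordinary method of slices: FS = Σ[c'·Δl_i + (W_i cosα_i − u_i·Δl_i)·tanφ'] / Σ W_i sinα_i, with Δl_i = b_i / cosα_i.
Slice 1: Δl = 1.3/cos(-6.7°) = 1.309 m; N'_1 = 19·cos(-6.7°) − 7·1.309 = 9.7; c'Δl = 6.02; W sinα = -2.2
Slice 2: Δl = 1.4/cos(-1.7°) = 1.401 m; N'_2 = 62·cos(-1.7°) − 2·1.401 = 59.2; c'Δl = 6.44; W sinα = -1.8
Slice 3: Δl = 2.2/cos5.0° = 2.208 m; N'_3 = 176·cos5.0° − 16·2.208 = 140.0; c'Δl = 10.16; W sinα = 15.3
Slice 4: Δl = 3.0/cos14.9° = 3.104 m; N'_4 = 352·cos14.9° − 20·3.104 = 278.1; c'Δl = 14.28; W sinα = 90.5
Slice 5: Δl = 2.5/cos25.9° = 2.779 m; N'_5 = 250·cos25.9° − 36·2.779 = 124.8; c'Δl = 12.78; W sinα = 109.2
Slice 6: Δl = 3.0/cos38.0° = 3.807 m; N'_6 = 213·cos38.0° − 15·3.807 = 110.7; c'Δl = 17.51; W sinα = 131.1
Slice 7: Δl = 2.2/cos51.7° = 3.550 m; N'_7 = 59·cos51.7° − 9·3.550 = 4.6; c'Δl = 16.33; W sinα = 46.3
Σc'Δl = 83.5 kN/m; ΣN' = 727.2 kN/m; ΣW sinα = 388.4 kN/m
Resisting = 83.5 + 727.2·tan21.1° = 83.5 + 280.6 = 364.1 kN/m
FS = 364.1 / 388.4 = 0.937

FS = 0.94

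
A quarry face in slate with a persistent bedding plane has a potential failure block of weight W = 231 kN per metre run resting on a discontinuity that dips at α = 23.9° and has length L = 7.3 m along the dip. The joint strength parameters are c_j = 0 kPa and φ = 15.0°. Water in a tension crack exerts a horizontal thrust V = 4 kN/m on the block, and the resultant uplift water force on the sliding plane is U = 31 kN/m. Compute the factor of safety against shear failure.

Resolving the block weight along and normal to the plane and applying the Mohr–Coulomb strength on the joint:
N' = W cosα − U − V sinα = 231·cos23.9° − 31 − 4·sin23.9° = 178.6 kN/m
Driving force T = W sinα + V cosα = 231·sin23.9° + 4·cos23.9° = 97.2 kN/m
Resisting force R = c_j·L + N'·tanφ = 0·7.3 + 178.6·tan15.0° = 0.0 + 47.8 = 47.8 kN/m
FS = R / T = 47.8 / 97.2 = 0.492

FS = 0.49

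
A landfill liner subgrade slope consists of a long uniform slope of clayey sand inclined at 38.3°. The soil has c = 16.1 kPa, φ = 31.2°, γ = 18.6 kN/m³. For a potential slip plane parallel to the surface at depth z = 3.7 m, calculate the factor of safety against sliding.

FS = 1.25

For an infinite slope with a slip plane parallel to the surface (no pore pressure): FS = [c + γz cos²β tanφ] / [γz sinβ cosβ].
γz = 18.6·3.7 = 68.82 kN/m²
Numerator = 16.1 + 68.82·cos²38.3°·tan31.2° = 16.1 + 68.82·0.6159·0.6056 = 41.769 kPa
Denominator = 68.82·sin38.3°·cos38.3° = 68.82·0.6198·0.7848 = 33.473 kPa
FS = 41.769 / 33.473 = 1.248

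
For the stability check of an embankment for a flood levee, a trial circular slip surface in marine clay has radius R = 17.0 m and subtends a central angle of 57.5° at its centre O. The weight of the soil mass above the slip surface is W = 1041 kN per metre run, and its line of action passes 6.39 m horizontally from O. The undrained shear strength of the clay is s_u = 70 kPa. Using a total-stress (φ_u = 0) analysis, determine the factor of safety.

FS = 3.05

Taking moments about the centre O, the resisting moment is provided by the undrained shear strength acting along the arc:
Arc length L_a = R·θ = 17.0·(57.5°·π/180) = 17.0·1.0036 = 17.06 m
M_R = s_u·L_a·R = 70·17.06·17.0 = 20302.1 kN·m/m
M_D = W·d = 1041·6.39 = 6652.0 kN·m/m
FS = M_R / M_D = 20302.1 / 6652.0 = 3.052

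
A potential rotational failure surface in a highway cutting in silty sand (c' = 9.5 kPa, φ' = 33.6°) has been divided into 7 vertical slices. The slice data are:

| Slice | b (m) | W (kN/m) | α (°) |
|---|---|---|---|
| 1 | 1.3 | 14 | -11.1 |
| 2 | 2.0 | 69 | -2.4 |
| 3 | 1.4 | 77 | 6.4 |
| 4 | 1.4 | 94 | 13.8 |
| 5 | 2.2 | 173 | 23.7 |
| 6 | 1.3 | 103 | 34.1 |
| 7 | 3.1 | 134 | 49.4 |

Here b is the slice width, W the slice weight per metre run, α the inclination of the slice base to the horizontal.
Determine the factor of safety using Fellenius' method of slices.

Ordinary method of slices: FS = Σ[c'·Δl_i + (W_i cosα_i)·tanφ'] / Σ W_i sinα_i, with Δl_i = b_i / cosα_i.
Slice 1: Δl = 1.3/cos(-11.1°) = 1.325 m; N'_1 = 14·cos(-11.1°) = 13.7; c'Δl = 12.59; W sinα = -2.7
Slice 2: Δl = 2.0/cos(-2.4°) = 2.002 m; N'_2 = 69·cos(-2.4°) = 68.9; c'Δl = 19.02; W sinα = -2.9
Slice 3: Δl = 1.4/cos6.4° = 1.409 m; N'_3 = 77·cos6.4° = 76.5; c'Δl = 13.38; W sinα = 8.6
Slice 4: Δl = 1.4/cos13.8° = 1.442 m; N'_4 = 94·cos13.8° = 91.3; c'Δl = 13.70; W sinα = 22.4
Slice 5: Δl = 2.2/cos23.7° = 2.403 m; N'_5 = 173·cos23.7° = 158.4; c'Δl = 22.83; W sinα = 69.5
Slice 6: Δl = 1.3/cos34.1° = 1.570 m; N'_6 = 103·cos34.1° = 85.3; c'Δl = 14.91; W sinα = 57.7
Slice 7: Δl = 3.1/cos49.4° = 4.764 m; N'_7 = 134·cos49.4° = 87.2; c'Δl = 45.25; W sinα = 101.7
Σc'Δl = 141.7 kN/m; ΣN' = 581.4 kN/m; ΣW sinα = 254.4 kN/m
Resisting = 141.7 + 581.4·tan33.6° = 141.7 + 386.3 = 527.9 kN/m
FS = 527.9 / 254.4 = 2.075

FS = 2.07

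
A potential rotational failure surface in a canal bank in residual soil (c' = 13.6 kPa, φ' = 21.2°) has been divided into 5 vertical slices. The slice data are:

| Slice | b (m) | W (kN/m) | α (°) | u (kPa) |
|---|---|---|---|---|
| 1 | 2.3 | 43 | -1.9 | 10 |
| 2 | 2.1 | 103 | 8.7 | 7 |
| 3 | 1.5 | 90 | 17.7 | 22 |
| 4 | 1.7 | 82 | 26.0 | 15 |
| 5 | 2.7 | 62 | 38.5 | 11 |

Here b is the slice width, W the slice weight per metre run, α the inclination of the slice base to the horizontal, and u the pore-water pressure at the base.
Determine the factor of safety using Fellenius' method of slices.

FS = 2.04

Ordinary method of slices: FS = Σ[c'·Δl_i + (W_i cosα_i − u_i·Δl_i)·tanφ'] / Σ W_i sinα_i, with Δl_i = b_i / cosα_i.
Slice 1: Δl = 2.3/cos(-1.9°) = 2.301 m; N'_1 = 43·cos(-1.9°) − 10·2.301 = 20.0; c'Δl = 31.30; W sinα = -1.4
Slice 2: Δl = 2.1/cos8.7° = 2.124 m; N'_2 = 103·cos8.7° − 7·2.124 = 86.9; c'Δl = 28.89; W sinα = 15.6
Slice 3: Δl = 1.5/cos17.7° = 1.575 m; N'_3 = 90·cos17.7° − 22·1.575 = 51.1; c'Δl = 21.41; W sinα = 27.4
Slice 4: Δl = 1.7/cos26.0° = 1.891 m; N'_4 = 82·cos26.0° − 15·1.891 = 45.3; c'Δl = 25.72; W sinα = 35.9
Slice 5: Δl = 2.7/cos38.5° = 3.450 m; N'_5 = 62·cos38.5° − 11·3.450 = 10.6; c'Δl = 46.92; W sinα = 38.6
Σc'Δl = 154.2 kN/m; ΣN' = 213.9 kN/m; ΣW sinα = 116.1 kN/m
Resisting = 154.2 + 213.9·tan21.2° = 154.2 + 83.0 = 237.2 kN/m
FS = 237.2 / 116.1 = 2.044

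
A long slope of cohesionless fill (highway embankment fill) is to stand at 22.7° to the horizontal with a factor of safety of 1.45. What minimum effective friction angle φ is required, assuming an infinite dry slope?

φ = 31.2°

FS = tanφ/tanβ ⇒ tanφ = FS · tanβ = 1.45 · tan22.7° = 0.6065
φ = arctan(0.6065) = 31.24°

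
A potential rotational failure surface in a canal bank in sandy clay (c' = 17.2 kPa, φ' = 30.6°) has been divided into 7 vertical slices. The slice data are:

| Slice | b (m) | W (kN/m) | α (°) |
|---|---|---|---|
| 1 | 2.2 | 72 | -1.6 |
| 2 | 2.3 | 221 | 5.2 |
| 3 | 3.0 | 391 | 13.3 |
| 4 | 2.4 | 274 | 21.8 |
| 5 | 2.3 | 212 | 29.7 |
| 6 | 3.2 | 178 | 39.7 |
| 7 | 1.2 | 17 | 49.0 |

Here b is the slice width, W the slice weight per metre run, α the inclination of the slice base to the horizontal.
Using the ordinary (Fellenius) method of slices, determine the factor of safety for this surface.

Ordinary method of slices: FS = Σ[c'·Δl_i + (W_i cosα_i)·tanφ'] / Σ W_i sinα_i, with Δl_i = b_i / cosα_i.
Slice 1: Δl = 2.2/cos(-1.6°) = 2.201 m; N'_1 = 72·cos(-1.6°) = 72.0; c'Δl = 37.85; W sinα = -2.0
Slice 2: Δl = 2.3/cos5.2° = 2.310 m; N'_2 = 221·cos5.2° = 220.1; c'Δl = 39.72; W sinα = 20.0
Slice 3: Δl = 3.0/cos13.3° = 3.083 m; N'_3 = 391·cos13.3° = 380.5; c'Δl = 53.02; W sinα = 89.9
Slice 4: Δl = 2.4/cos21.8° = 2.585 m; N'_4 = 274·cos21.8° = 254.4; c'Δl = 44.46; W sinα = 101.8
Slice 5: Δl = 2.3/cos29.7° = 2.648 m; N'_5 = 212·cos29.7° = 184.1; c'Δl = 45.54; W sinα = 105.0
Slice 6: Δl = 3.2/cos39.7° = 4.159 m; N'_6 = 178·cos39.7° = 137.0; c'Δl = 71.54; W sinα = 113.7
Slice 7: Δl = 1.2/cos49.0° = 1.829 m; N'_7 = 17·cos49.0° = 11.2; c'Δl = 31.46; W sinα = 12.8
Σc'Δl = 323.6 kN/m; ΣN' = 1259.2 kN/m; ΣW sinα = 441.3 kN/m
Resisting = 323.6 + 1259.2·tan30.6° = 323.6 + 744.7 = 1068.3 kN/m
FS = 1068.3 / 441.3 = 2.421

FS = 2.42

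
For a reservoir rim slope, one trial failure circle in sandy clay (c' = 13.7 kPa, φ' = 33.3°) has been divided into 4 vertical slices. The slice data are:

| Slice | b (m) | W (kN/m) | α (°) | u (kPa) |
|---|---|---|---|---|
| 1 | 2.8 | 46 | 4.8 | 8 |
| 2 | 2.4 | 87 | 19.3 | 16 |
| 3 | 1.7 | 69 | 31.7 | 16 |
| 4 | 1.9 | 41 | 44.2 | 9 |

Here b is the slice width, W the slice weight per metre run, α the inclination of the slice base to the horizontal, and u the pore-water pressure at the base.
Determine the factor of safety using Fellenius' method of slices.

FS = 2.06

Ordinary method of slices: FS = Σ[c'·Δl_i + (W_i cosα_i − u_i·Δl_i)·tanφ'] / Σ W_i sinα_i, with Δl_i = b_i / cosα_i.
Slice 1: Δl = 2.8/cos4.8° = 2.810 m; N'_1 = 46·cos4.8° − 8·2.810 = 23.4; c'Δl = 38.50; W sinα = 3.8
Slice 2: Δl = 2.4/cos19.3° = 2.543 m; N'_2 = 87·cos19.3° − 16·2.543 = 41.4; c'Δl = 34.84; W sinα = 28.8
Slice 3: Δl = 1.7/cos31.7° = 1.998 m; N'_3 = 69·cos31.7° − 16·1.998 = 26.7; c'Δl = 27.37; W sinα = 36.3
Slice 4: Δl = 1.9/cos44.2° = 2.650 m; N'_4 = 41·cos44.2° − 9·2.650 = 5.5; c'Δl = 36.31; W sinα = 28.6
Σc'Δl = 137.0 kN/m; ΣN' = 97.1 kN/m; ΣW sinα = 97.4 kN/m
Resisting = 137.0 + 97.1·tan33.3° = 137.0 + 63.8 = 200.8 kN/m
FS = 200.8 / 97.4 = 2.060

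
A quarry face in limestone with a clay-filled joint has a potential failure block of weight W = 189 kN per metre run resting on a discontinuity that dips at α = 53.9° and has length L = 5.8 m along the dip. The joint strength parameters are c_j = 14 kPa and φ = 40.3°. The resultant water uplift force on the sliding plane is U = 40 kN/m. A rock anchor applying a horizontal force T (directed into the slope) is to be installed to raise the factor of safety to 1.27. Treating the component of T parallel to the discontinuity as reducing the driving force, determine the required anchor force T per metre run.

T = 36 kN/m

Resolving forces along and normal to the sliding plane, with the horizontal anchor force T adding T·sinα to the effective normal force and T·cosα acting up the plane against the driving force:
FS = [c_jL + (W cosα − U + T sinα) tanφ] / [W sinα − T cosα]
Without the anchor: N' = 71.4 kN/m, driving T_d = 152.7 kN/m, resisting R = 14·5.8 + 71.4·tan40.3° = 141.7 kN/m, FS = 0.93.
Setting FS = 1.27 and solving for T:
1.27·(152.7 − T cos53.9°) = 141.7 + T sin53.9°·tan40.3°
T·(sin53.9°·tan40.3° + 1.27·cos53.9°) = 1.27·152.7 − 141.7
T·(0.8080·0.8481 + 1.27·0.5892) = 193.9 − 141.7 = 52.2
T·1.4335 = 52.2
T = 36.4 kN/m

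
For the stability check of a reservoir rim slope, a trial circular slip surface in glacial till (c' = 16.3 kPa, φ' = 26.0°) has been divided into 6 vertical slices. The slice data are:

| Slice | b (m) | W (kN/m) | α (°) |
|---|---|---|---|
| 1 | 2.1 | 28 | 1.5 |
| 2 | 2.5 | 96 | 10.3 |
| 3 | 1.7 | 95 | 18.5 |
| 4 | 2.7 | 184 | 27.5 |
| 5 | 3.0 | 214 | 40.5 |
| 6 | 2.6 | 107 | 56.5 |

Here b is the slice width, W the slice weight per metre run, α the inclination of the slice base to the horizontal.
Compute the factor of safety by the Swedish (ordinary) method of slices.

FS = 1.63

Ordinary method of slices: FS = Σ[c'·Δl_i + (W_i cosα_i)·tanφ'] / Σ W_i sinα_i, with Δl_i = b_i / cosα_i.
Slice 1: Δl = 2.1/cos1.5° = 2.101 m; N'_1 = 28·cos1.5° = 28.0; c'Δl = 34.24; W sinα = 0.7
Slice 2: Δl = 2.5/cos10.3° = 2.541 m; N'_2 = 96·cos10.3° = 94.5; c'Δl = 41.42; W sinα = 17.2
Slice 3: Δl = 1.7/cos18.5° = 1.793 m; N'_3 = 95·cos18.5° = 90.1; c'Δl = 29.22; W sinα = 30.1
Slice 4: Δl = 2.7/cos27.5° = 3.044 m; N'_4 = 184·cos27.5° = 163.2; c'Δl = 49.62; W sinα = 85.0
Slice 5: Δl = 3.0/cos40.5° = 3.945 m; N'_5 = 214·cos40.5° = 162.7; c'Δl = 64.31; W sinα = 139.0
Slice 6: Δl = 2.6/cos56.5° = 4.711 m; N'_6 = 107·cos56.5° = 59.1; c'Δl = 76.78; W sinα = 89.2
Σc'Δl = 295.6 kN/m; ΣN' = 597.5 kN/m; ΣW sinα = 361.2 kN/m
Resisting = 295.6 + 597.5·tan26.0° = 295.6 + 291.4 = 587.0 kN/m
FS = 587.0 / 361.2 = 1.625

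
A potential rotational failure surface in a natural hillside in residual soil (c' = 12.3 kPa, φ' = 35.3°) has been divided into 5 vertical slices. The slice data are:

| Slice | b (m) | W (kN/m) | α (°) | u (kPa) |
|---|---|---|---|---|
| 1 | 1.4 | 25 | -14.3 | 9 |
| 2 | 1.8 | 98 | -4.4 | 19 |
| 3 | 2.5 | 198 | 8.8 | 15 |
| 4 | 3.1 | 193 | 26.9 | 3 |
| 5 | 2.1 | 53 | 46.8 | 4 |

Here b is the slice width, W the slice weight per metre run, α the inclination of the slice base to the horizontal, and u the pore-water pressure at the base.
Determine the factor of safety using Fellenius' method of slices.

FS = 3.14

Ordinary method of slices: FS = Σ[c'·Δl_i + (W_i cosα_i − u_i·Δl_i)·tanφ'] / Σ W_i sinα_i, with Δl_i = b_i / cosα_i.
Slice 1: Δl = 1.4/cos(-14.3°) = 1.445 m; N'_1 = 25·cos(-14.3°) − 9·1.445 = 11.2; c'Δl = 17.77; W sinα = -6.2
Slice 2: Δl = 1.8/cos(-4.4°) = 1.805 m; N'_2 = 98·cos(-4.4°) − 19·1.805 = 63.4; c'Δl = 22.21; W sinα = -7.5
Slice 3: Δl = 2.5/cos8.8° = 2.530 m; N'_3 = 198·cos8.8° − 15·2.530 = 157.7; c'Δl = 31.12; W sinα = 30.3
Slice 4: Δl = 3.1/cos26.9° = 3.476 m; N'_4 = 193·cos26.9° − 3·3.476 = 161.7; c'Δl = 42.76; W sinα = 87.3
Slice 5: Δl = 2.1/cos46.8° = 3.068 m; N'_5 = 53·cos46.8° − 4·3.068 = 24.0; c'Δl = 37.73; W sinα = 38.6
Σc'Δl = 151.6 kN/m; ΣN' = 418.1 kN/m; ΣW sinα = 142.6 kN/m
Resisting = 151.6 + 418.1·tan35.3° = 151.6 + 296.0 = 447.6 kN/m
FS = 447.6 / 142.6 = 3.140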